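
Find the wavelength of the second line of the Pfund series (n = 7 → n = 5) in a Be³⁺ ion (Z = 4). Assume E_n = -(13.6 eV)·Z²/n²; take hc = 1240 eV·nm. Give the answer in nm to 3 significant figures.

The Pfund series terminates on n_f = 5; the second line has n_i = 5+2 = 7.
ΔE = 217.6 × (1/5² − 1/7²) = 4.263 eV.
λ = 1240 / 4.263 = 291 nm.

291 nm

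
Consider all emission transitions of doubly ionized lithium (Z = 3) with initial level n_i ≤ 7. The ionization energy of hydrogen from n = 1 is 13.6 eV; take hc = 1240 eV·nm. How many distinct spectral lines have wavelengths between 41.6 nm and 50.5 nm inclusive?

3

Enumerate all n_i → n_f pairs with 1 ≤ n_f < n_i ≤ 7 and compute λ = 1240 / [13.6·9·(1/n_f² − 1/n_i²)].
Lines falling in [41.6, 50.5] nm: 7→2 (44.12 nm), 6→2 (45.59 nm), 5→2 (48.24 nm).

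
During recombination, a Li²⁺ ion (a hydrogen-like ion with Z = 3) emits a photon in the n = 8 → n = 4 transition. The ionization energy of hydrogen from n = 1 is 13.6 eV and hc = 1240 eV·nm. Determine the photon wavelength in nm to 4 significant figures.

For Z = 3 the level energies scale as Z², so the effective Rydberg energy is 13.6 × 9 = 122.4 eV.
ΔE = 122.4 × (1/4² − 1/8²) = 122.4 × 0.04688 = 5.738 eV.
λ = hc/ΔE = 1240 / 5.738 = 216.1 nm.

216.1 nm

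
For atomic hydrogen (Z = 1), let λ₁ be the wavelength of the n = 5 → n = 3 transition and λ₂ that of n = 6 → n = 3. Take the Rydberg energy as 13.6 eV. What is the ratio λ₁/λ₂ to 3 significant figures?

λ ∝ 1/ΔE ∝ 1/(1/n_f² − 1/n_i²), and the Z² and hc factors cancel in the ratio.
λ₁/λ₂ = (1/3² − 1/6²)/(1/3² − 1/5²) = 0.08333/0.07111 = 1.17.

1.17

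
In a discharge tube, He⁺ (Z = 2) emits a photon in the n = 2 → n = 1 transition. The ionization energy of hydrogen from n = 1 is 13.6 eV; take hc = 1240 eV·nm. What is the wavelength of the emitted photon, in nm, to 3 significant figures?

30.4 nm

For Z = 2 the level energies scale as Z², so the effective Rydberg energy is 13.6 × 4 = 54.40 eV.
ΔE = 54.40 × (1/1² − 1/2²) = 54.40 × 0.7500 = 40.80 eV.
λ = hc/ΔE = 1240 / 40.80 = 30.4 nm.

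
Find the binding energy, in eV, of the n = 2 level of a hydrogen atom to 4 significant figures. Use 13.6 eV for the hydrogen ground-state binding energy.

3.400 eV

E_2 = −13.60/4 = −3.400 eV, so ionization (to E = 0) requires 3.400 eV.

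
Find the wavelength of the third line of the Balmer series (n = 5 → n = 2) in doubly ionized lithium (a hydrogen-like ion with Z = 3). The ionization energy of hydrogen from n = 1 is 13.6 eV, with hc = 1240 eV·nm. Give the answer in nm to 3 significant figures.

48.2 nm

The Balmer series terminates on n_f = 2; the third line has n_i = 2+3 = 5.
ΔE = 122.4 × (1/2² − 1/5²) = 25.70 eV.
λ = 1240 / 25.70 = 48.2 nm.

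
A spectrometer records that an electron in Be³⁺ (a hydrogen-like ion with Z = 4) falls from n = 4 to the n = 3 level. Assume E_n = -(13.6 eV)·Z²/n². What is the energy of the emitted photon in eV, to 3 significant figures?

10.6 eV

The Bohr energies scale as Z², so for Z = 4: E_n = −217.6/n² eV.
E_4 = −217.6/16 = −13.60 eV and E_3 = −217.6/9 = −24.18 eV.
The photon energy is |E_4 − E_3| = 10.6 eV.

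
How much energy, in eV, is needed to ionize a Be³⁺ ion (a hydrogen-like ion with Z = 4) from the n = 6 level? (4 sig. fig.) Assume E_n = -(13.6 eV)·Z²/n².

E_n = −13.6 Z²/n² = −217.6/n² eV for Z = 4.
E_6 = −217.6/36 = −6.044 eV, so ionization (to E = 0) requires 6.044 eV.

6.044 eV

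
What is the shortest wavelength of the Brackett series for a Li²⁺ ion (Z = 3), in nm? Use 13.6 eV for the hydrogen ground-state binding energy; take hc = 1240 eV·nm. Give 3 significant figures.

The Brackett series has lower level n_f = 4; the series limit corresponds to n_i → ∞.
ΔE_max = 13.6 × 9 / 4² = 7.650 eV.
λ_min = 1240 / 7.650 = 162 nm.

162 nm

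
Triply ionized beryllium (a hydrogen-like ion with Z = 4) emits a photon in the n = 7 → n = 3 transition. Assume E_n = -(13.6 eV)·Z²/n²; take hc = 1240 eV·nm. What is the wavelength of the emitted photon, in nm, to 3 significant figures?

62.8 nm

For Z = 4 the level energies scale as Z², so the effective Rydberg energy is 13.6 × 16 = 217.6 eV.
ΔE = 217.6 × (1/3² − 1/7²) = 217.6 × 0.09070 = 19.74 eV.
λ = hc/ΔE = 1240 / 19.74 = 62.8 nm.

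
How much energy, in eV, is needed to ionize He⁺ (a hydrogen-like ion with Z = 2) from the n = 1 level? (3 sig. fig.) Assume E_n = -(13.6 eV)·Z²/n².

E_n = −13.6 Z²/n² = −54.40/n² eV for Z = 2.
E_1 = −54.40/1 = −54.4 eV, so ionization (to E = 0) requires 54.4 eV.

54.4 eV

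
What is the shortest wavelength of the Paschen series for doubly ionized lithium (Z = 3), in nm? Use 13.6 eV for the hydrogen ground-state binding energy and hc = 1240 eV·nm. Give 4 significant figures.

The Paschen series has lower level n_f = 3; the series limit corresponds to n_i → ∞.
ΔE_max = 13.6 × 9 / 3² = 13.60 eV.
λ_min = 1240 / 13.60 = 91.18 nm.

91.18 nm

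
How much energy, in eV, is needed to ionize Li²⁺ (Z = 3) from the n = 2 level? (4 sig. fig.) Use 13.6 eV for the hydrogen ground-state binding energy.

E_n = −13.6 Z²/n² = −122.4/n² eV for Z = 3.
E_2 = −122.4/4 = −30.60 eV, so ionization (to E = 0) requires 30.60 eV.

30.60 eV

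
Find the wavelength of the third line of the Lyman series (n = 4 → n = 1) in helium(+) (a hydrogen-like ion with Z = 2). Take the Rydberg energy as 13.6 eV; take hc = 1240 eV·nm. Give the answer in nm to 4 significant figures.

24.31 nm

The Lyman series terminates on n_f = 1; the third line has n_i = 1+3 = 4.
ΔE = 54.40 × (1/1² − 1/4²) = 51.00 eV.
λ = 1240 / 51.00 = 24.31 nm.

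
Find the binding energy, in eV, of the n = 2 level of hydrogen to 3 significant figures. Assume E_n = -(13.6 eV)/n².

E_2 = −13.60/4 = −3.40 eV, so ionization (to E = 0) requires 3.40 eV.

3.40 eV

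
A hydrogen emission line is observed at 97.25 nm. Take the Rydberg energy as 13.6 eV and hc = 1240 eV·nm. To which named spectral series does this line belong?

Lyman

ΔE = 1240/97.25 = 12.75 eV.
This matches 13.6 × (1/1² − 1/4²), so n_f = 1: the Lyman series.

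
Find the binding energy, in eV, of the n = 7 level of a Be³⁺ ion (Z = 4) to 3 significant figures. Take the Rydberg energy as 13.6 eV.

E_n = −13.6 Z²/n² = −217.6/n² eV for Z = 4.
E_7 = −217.6/49 = −4.44 eV, so ionization (to E = 0) requires 4.44 eV.

4.44 eV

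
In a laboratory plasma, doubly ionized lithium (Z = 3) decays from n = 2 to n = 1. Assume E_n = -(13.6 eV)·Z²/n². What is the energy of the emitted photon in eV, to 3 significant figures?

91.8 eV

The Bohr energies scale as Z², so for Z = 3: E_n = −122.4/n² eV.
E_2 = −122.4/4 = −30.60 eV and E_1 = −122.4/1 = −122.4 eV.
The photon energy is |E_2 − E_1| = 91.8 eV.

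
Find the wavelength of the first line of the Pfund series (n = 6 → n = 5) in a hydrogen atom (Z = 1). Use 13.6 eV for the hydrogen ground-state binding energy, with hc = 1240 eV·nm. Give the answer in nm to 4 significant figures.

7460 nm

The Pfund series terminates on n_f = 5; the first line has n_i = 5+1 = 6.
ΔE = 13.60 × (1/5² − 1/6²) = 0.1662 eV.
λ = 1240 / 0.1662 = 7460 nm.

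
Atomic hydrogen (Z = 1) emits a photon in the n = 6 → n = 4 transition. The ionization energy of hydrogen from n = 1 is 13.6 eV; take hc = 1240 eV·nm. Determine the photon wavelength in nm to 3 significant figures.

2630 nm

ΔE = 13.60 × (1/4² − 1/6²) = 13.60 × 0.03472 = 0.4722 eV.
λ = hc/ΔE = 1240 / 0.4722 = 2630 nm.
This line belongs to the Brackett series.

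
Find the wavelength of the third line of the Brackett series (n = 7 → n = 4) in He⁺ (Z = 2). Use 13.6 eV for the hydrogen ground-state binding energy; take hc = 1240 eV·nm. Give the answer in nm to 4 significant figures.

The Brackett series terminates on n_f = 4; the third line has n_i = 4+3 = 7.
ΔE = 54.40 × (1/4² − 1/7²) = 2.290 eV.
λ = 1240 / 2.290 = 541.5 nm.

541.5 nm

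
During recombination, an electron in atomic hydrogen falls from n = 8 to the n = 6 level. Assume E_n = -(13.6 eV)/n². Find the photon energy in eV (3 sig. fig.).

E_8 = −13.60/64 = −0.2125 eV and E_6 = −13.60/36 = −0.3778 eV.
The photon energy is |E_8 − E_6| = 0.165 eV.

0.165 eV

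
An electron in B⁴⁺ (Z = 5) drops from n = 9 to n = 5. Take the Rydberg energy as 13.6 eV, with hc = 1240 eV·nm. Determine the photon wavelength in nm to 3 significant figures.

For Z = 5 the level energies scale as Z², so the effective Rydberg energy is 13.6 × 25 = 340.0 eV.
ΔE = 340.0 × (1/5² − 1/9²) = 340.0 × 0.02765 = 9.402 eV.
λ = hc/ΔE = 1240 / 9.402 = 132 nm.

132 nm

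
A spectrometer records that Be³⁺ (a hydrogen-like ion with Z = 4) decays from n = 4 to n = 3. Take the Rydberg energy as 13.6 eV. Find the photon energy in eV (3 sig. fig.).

10.6 eV

The Bohr energies scale as Z², so for Z = 4: E_n = −217.6/n² eV.
E_4 = −217.6/16 = −13.60 eV and E_3 = −217.6/9 = −24.18 eV.
The photon energy is |E_4 − E_3| = 10.6 eV.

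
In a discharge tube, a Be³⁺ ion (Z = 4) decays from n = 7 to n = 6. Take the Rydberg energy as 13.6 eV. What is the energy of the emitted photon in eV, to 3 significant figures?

The Bohr energies scale as Z², so for Z = 4: E_n = −217.6/n² eV.
E_7 = −217.6/49 = −4.441 eV and E_6 = −217.6/36 = −6.044 eV.
The photon energy is |E_7 − E_6| = 1.60 eV.

1.60 eV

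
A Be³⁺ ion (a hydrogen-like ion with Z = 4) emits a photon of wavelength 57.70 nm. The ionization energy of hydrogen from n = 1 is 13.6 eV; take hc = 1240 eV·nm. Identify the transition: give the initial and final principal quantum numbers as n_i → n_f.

The photon energy is ΔE = hc/λ = 1240 / 57.70 = 21.49 eV.
With Z = 4, ΔE = 217.6 × (1/n_f² − 1/n_i²), so 1/n_f² − 1/n_i² = 0.09876.
Trying n_f = 3 gives 1/n_i² = 0.01235, i.e. n_i ≈ 9; this pair matches.

n_i = 9, n_f = 3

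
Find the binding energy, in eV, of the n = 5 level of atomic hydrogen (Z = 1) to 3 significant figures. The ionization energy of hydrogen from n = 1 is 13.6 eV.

E_5 = −13.60/25 = −0.544 eV, so ionization (to E = 0) requires 0.544 eV.

0.544 eV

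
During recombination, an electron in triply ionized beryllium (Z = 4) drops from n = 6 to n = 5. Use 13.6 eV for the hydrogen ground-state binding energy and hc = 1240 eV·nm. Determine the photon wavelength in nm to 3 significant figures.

466 nm

For Z = 4 the level energies scale as Z², so the effective Rydberg energy is 13.6 × 16 = 217.6 eV.
ΔE = 217.6 × (1/5² − 1/6²) = 217.6 × 0.01222 = 2.660 eV.
λ = hc/ΔE = 1240 / 2.660 = 466 nm.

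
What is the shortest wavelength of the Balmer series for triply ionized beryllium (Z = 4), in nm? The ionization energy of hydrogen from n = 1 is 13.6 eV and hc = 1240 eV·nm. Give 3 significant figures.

22.8 nm

The Balmer series has lower level n_f = 2; the series limit corresponds to n_i → ∞.
ΔE_max = 13.6 × 16 / 2² = 54.40 eV.
λ_min = 1240 / 54.40 = 22.8 nm.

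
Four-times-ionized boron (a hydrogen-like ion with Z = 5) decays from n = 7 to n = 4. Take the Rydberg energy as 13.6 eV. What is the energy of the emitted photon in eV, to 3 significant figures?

The Bohr energies scale as Z², so for Z = 5: E_n = −340.0/n² eV.
E_7 = −340.0/49 = −6.939 eV and E_4 = −340.0/16 = −21.25 eV.
The photon energy is |E_7 − E_4| = 14.3 eV.

14.3 eV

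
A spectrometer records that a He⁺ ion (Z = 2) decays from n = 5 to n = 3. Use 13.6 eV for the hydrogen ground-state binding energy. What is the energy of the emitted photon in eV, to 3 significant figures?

The Bohr energies scale as Z², so for Z = 2: E_n = −54.40/n² eV.
E_5 = −54.40/25 = −2.176 eV and E_3 = −54.40/9 = −6.044 eV.
The photon energy is |E_5 − E_3| = 3.87 eV.

3.87 eV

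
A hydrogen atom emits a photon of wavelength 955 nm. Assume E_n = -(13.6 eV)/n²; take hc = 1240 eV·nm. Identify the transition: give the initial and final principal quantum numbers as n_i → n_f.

n_i = 8, n_f = 3

The photon energy is ΔE = hc/λ = 1240 / 955 = 1.298 eV.
With Z = 1, ΔE = 13.60 × (1/n_f² − 1/n_i²), so 1/n_f² − 1/n_i² = 0.09547.
Trying n_f = 3 gives 1/n_i² = 0.01564, i.e. n_i ≈ 8; this pair matches.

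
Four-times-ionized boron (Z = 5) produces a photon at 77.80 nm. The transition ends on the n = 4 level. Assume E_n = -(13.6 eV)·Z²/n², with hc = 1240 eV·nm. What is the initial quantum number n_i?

The photon energy is ΔE = hc/λ = 1240 / 77.80 = 15.94 eV.
With Z = 5, ΔE = 340.0 × (1/n_f² − 1/n_i²), so 1/n_f² − 1/n_i² = 0.04688.
With n_f = 4: 1/n_i² = 1/16 − 0.04688 = 0.01562, so n_i ≈ 8.00.

n_i = 8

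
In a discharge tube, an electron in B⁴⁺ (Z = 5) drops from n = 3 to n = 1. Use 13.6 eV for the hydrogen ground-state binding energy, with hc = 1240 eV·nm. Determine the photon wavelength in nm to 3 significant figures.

4.10 nm

For Z = 5 the level energies scale as Z², so the effective Rydberg energy is 13.6 × 25 = 340.0 eV.
ΔE = 340.0 × (1/1² − 1/3²) = 340.0 × 0.8889 = 302.2 eV.
λ = hc/ΔE = 1240 / 302.2 = 4.10 nm.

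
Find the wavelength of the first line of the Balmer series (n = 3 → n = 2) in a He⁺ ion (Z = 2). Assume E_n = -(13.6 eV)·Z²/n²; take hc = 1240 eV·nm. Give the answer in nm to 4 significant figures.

The Balmer series terminates on n_f = 2; the first line has n_i = 2+1 = 3.
ΔE = 54.40 × (1/2² − 1/3²) = 7.556 eV.
λ = 1240 / 7.556 = 164.1 nm.

164.1 nm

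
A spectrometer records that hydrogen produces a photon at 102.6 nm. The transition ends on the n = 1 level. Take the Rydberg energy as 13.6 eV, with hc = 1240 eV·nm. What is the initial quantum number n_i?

The photon energy is ΔE = hc/λ = 1240 / 102.6 = 12.09 eV.
With Z = 1, ΔE = 13.60 × (1/n_f² − 1/n_i²), so 1/n_f² − 1/n_i² = 0.8887.
With n_f = 1: 1/n_i² = 1/1 − 0.8887 = 0.1113, so n_i ≈ 3.00.

n_i = 3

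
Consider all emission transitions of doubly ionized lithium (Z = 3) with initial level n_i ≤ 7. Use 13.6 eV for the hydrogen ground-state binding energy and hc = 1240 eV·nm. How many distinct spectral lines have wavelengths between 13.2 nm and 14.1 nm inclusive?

1

Enumerate all n_i → n_f pairs with 1 ≤ n_f < n_i ≤ 7 and compute λ = 1240 / [13.6·9·(1/n_f² − 1/n_i²)].
Lines falling in [13.2, 14.1] nm: 2→1 (13.51 nm).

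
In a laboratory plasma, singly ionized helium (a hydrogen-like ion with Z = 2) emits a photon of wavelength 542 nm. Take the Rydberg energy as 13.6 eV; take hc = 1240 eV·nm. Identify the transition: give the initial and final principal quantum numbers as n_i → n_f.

The photon energy is ΔE = hc/λ = 1240 / 542 = 2.288 eV.
With Z = 2, ΔE = 54.40 × (1/n_f² − 1/n_i²), so 1/n_f² − 1/n_i² = 0.04206.
Trying n_f = 4 gives 1/n_i² = 0.02044, i.e. n_i ≈ 7; this pair matches.

n_i = 7, n_f = 4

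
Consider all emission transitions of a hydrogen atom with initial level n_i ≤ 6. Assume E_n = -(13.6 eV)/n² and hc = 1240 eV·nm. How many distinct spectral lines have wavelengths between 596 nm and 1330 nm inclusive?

Enumerate all n_i → n_f pairs with 1 ≤ n_f < n_i ≤ 6 and compute λ = 1240 / [13.6·1·(1/n_f² − 1/n_i²)].
Lines falling in [596, 1330] nm: 3→2 (656.5 nm), 6→3 (1094 nm), 5→3 (1282 nm).

3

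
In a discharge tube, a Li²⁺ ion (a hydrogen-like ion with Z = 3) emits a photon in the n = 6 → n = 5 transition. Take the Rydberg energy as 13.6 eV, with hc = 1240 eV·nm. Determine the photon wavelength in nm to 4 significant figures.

828.9 nm

For Z = 3 the level energies scale as Z², so the effective Rydberg energy is 13.6 × 9 = 122.4 eV.
ΔE = 122.4 × (1/5² − 1/6²) = 122.4 × 0.01222 = 1.496 eV.
λ = hc/ΔE = 1240 / 1.496 = 828.9 nm.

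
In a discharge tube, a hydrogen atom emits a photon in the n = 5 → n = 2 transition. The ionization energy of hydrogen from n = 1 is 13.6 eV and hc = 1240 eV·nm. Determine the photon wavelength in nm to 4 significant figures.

ΔE = 13.60 × (1/2² − 1/5²) = 13.60 × 0.2100 = 2.856 eV.
λ = hc/ΔE = 1240 / 2.856 = 434.2 nm.

434.2 nm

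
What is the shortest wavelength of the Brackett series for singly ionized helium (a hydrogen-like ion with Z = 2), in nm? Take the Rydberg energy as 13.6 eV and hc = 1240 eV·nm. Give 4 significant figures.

364.7 nm

The Brackett series has lower level n_f = 4; the series limit corresponds to n_i → ∞.
ΔE_max = 13.6 × 4 / 4² = 3.400 eV.
λ_min = 1240 / 3.400 = 364.7 nm.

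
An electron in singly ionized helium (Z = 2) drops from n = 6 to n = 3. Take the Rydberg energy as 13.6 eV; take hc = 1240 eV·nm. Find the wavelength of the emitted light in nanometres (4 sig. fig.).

273.5 nm

For Z = 2 the level energies scale as Z², so the effective Rydberg energy is 13.6 × 4 = 54.40 eV.
ΔE = 54.40 × (1/3² − 1/6²) = 54.40 × 0.08333 = 4.533 eV.
λ = hc/ΔE = 1240 / 4.533 = 273.5 nm.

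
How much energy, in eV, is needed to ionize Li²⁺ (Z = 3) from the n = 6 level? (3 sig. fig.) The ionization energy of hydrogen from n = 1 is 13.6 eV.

E_n = −13.6 Z²/n² = −122.4/n² eV for Z = 3.
E_6 = −122.4/36 = −3.40 eV, so ionization (to E = 0) requires 3.40 eV.

3.40 eV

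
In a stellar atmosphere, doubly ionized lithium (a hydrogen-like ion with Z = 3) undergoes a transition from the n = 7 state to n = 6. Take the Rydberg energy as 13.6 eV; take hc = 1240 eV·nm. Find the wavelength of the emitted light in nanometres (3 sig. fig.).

For Z = 3 the level energies scale as Z², so the effective Rydberg energy is 13.6 × 9 = 122.4 eV.
ΔE = 122.4 × (1/6² − 1/7²) = 122.4 × 0.007370 = 0.9020 eV.
λ = hc/ΔE = 1240 / 0.9020 = 1370 nm.

1370 nm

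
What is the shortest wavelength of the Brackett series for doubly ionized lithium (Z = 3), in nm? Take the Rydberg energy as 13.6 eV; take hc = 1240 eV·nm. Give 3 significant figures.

162 nm

The Brackett series has lower level n_f = 4; the series limit corresponds to n_i → ∞.
ΔE_max = 13.6 × 9 / 4² = 7.650 eV.
λ_min = 1240 / 7.650 = 162 nm.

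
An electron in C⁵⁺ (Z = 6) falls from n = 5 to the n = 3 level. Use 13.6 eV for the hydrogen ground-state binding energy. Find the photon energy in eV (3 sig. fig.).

34.8 eV

The Bohr energies scale as Z², so for Z = 6: E_n = −489.6/n² eV.
E_5 = −489.6/25 = −19.58 eV and E_3 = −489.6/9 = −54.40 eV.
The photon energy is |E_5 − E_3| = 34.8 eV.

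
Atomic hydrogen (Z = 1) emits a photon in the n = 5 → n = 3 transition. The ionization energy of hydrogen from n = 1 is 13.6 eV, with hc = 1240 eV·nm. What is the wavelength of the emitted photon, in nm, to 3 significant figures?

1280 nm

ΔE = 13.60 × (1/3² − 1/5²) = 13.60 × 0.07111 = 0.9671 eV.
λ = hc/ΔE = 1240 / 0.9671 = 1280 nm.
This line belongs to the Paschen series.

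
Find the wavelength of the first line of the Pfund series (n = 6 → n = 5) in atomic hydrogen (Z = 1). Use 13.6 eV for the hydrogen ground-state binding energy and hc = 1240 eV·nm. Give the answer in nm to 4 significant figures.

The Pfund series terminates on n_f = 5; the first line has n_i = 5+1 = 6.
ΔE = 13.60 × (1/5² − 1/6²) = 0.1662 eV.
λ = 1240 / 0.1662 = 7460 nm.

7460 nm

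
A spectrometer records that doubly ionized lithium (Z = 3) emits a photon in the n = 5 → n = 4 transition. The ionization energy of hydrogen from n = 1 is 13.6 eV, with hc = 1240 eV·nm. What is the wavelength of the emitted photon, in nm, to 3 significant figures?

For Z = 3 the level energies scale as Z², so the effective Rydberg energy is 13.6 × 9 = 122.4 eV.
ΔE = 122.4 × (1/4² − 1/5²) = 122.4 × 0.02250 = 2.754 eV.
λ = hc/ΔE = 1240 / 2.754 = 450 nm.

450 nm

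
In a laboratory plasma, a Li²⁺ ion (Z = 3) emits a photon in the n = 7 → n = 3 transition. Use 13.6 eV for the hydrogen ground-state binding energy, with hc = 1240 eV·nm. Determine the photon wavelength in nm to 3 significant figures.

For Z = 3 the level energies scale as Z², so the effective Rydberg energy is 13.6 × 9 = 122.4 eV.
ΔE = 122.4 × (1/3² − 1/7²) = 122.4 × 0.09070 = 11.10 eV.
λ = hc/ΔE = 1240 / 11.10 = 112 nm.

112 nm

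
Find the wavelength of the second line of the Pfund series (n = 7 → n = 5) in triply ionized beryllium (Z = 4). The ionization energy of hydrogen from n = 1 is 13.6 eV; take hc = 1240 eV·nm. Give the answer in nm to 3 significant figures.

The Pfund series terminates on n_f = 5; the second line has n_i = 5+2 = 7.
ΔE = 217.6 × (1/5² − 1/7²) = 4.263 eV.
λ = 1240 / 4.263 = 291 nm.

291 nm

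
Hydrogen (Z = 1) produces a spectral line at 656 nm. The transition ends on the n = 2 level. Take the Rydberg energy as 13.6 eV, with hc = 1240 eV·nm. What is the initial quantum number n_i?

n_i = 3

The photon energy is ΔE = hc/λ = 1240 / 656 = 1.890 eV.
With Z = 1, ΔE = 13.60 × (1/n_f² − 1/n_i²), so 1/n_f² − 1/n_i² = 0.1390.
With n_f = 2: 1/n_i² = 1/4 − 0.1390 = 0.1110, so n_i ≈ 3.00.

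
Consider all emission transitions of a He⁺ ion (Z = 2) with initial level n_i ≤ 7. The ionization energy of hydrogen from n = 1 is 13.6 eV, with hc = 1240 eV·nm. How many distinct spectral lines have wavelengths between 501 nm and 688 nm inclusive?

2

Enumerate all n_i → n_f pairs with 1 ≤ n_f < n_i ≤ 7 and compute λ = 1240 / [13.6·4·(1/n_f² − 1/n_i²)].
Lines falling in [501, 688] nm: 7→4 (541.5 nm), 6→4 (656.5 nm).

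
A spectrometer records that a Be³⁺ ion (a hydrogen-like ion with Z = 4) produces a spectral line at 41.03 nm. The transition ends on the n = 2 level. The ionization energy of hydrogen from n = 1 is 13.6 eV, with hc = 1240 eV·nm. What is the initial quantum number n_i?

n_i = 3

The photon energy is ΔE = hc/λ = 1240 / 41.03 = 30.22 eV.
With Z = 4, ΔE = 217.6 × (1/n_f² − 1/n_i²), so 1/n_f² − 1/n_i² = 0.1389.
With n_f = 2: 1/n_i² = 1/4 − 0.1389 = 0.1111, so n_i ≈ 3.00.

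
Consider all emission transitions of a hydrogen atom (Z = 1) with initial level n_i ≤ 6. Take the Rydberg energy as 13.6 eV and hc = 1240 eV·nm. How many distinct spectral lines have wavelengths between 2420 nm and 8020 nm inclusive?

3

Enumerate all n_i → n_f pairs with 1 ≤ n_f < n_i ≤ 6 and compute λ = 1240 / [13.6·1·(1/n_f² − 1/n_i²)].
Lines falling in [2420, 8020] nm: 6→4 (2626 nm), 5→4 (4052 nm), 6→5 (7460 nm).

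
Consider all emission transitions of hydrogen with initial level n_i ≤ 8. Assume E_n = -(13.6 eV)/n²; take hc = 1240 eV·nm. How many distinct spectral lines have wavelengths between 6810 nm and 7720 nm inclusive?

Enumerate all n_i → n_f pairs with 1 ≤ n_f < n_i ≤ 8 and compute λ = 1240 / [13.6·1·(1/n_f² − 1/n_i²)].
Lines falling in [6810, 7720] nm: 6→5 (7460 nm), 8→6 (7503 nm).

2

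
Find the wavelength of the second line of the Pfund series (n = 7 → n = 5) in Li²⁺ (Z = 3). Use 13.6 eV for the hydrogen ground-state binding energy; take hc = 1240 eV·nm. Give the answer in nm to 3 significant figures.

517 nm

The Pfund series terminates on n_f = 5; the second line has n_i = 5+2 = 7.
ΔE = 122.4 × (1/5² − 1/7²) = 2.398 eV.
λ = 1240 / 2.398 = 517 nm.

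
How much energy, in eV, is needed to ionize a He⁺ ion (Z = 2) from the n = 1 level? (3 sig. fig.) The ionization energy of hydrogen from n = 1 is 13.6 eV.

E_n = −13.6 Z²/n² = −54.40/n² eV for Z = 2.
E_1 = −54.40/1 = −54.4 eV, so ionization (to E = 0) requires 54.4 eV.

54.4 eV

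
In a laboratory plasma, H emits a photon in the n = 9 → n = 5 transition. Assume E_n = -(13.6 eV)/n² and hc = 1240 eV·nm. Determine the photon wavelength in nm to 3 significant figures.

ΔE = 13.60 × (1/5² − 1/9²) = 13.60 × 0.02765 = 0.3761 eV.
λ = hc/ΔE = 1240 / 0.3761 = 3300 nm.

3300 nm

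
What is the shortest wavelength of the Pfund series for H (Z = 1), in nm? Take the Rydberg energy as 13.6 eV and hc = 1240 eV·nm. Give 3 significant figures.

2280 nm

The Pfund series has lower level n_f = 5; the series limit corresponds to n_i → ∞.
ΔE_max = 13.6 × 1 / 5² = 0.5440 eV.
λ_min = 1240 / 0.5440 = 2280 nm.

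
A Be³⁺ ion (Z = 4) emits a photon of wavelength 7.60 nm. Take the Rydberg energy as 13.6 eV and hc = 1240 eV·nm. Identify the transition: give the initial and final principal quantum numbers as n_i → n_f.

n_i = 2, n_f = 1

The photon energy is ΔE = hc/λ = 1240 / 7.60 = 163.2 eV.
With Z = 4, ΔE = 217.6 × (1/n_f² − 1/n_i²), so 1/n_f² − 1/n_i² = 0.7498.
Trying n_f = 1 gives 1/n_i² = 0.2502, i.e. n_i ≈ 2; this pair matches.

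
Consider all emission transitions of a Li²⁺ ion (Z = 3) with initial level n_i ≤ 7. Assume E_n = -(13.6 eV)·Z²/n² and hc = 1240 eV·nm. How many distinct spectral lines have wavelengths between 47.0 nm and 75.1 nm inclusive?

3

Enumerate all n_i → n_f pairs with 1 ≤ n_f < n_i ≤ 7 and compute λ = 1240 / [13.6·9·(1/n_f² − 1/n_i²)].
Lines falling in [47.0, 75.1] nm: 5→2 (48.24 nm), 4→2 (54.03 nm), 3→2 (72.94 nm).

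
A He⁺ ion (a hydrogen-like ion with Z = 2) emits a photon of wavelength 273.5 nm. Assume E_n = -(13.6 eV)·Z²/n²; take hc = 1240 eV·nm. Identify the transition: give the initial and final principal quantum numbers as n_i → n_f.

The photon energy is ΔE = hc/λ = 1240 / 273.5 = 4.534 eV.
With Z = 2, ΔE = 54.40 × (1/n_f² − 1/n_i²), so 1/n_f² − 1/n_i² = 0.08334.
Trying n_f = 3 gives 1/n_i² = 0.02777, i.e. n_i ≈ 6; this pair matches.

n_i = 6, n_f = 3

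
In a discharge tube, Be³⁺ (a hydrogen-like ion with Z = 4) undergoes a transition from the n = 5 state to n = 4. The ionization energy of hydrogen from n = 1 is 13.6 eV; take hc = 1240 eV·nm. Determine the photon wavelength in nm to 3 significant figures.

253 nm

For Z = 4 the level energies scale as Z², so the effective Rydberg energy is 13.6 × 16 = 217.6 eV.
ΔE = 217.6 × (1/4² − 1/5²) = 217.6 × 0.02250 = 4.896 eV.
λ = hc/ΔE = 1240 / 4.896 = 253 nm.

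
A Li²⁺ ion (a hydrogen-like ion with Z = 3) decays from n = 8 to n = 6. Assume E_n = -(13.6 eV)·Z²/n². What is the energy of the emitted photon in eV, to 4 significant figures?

The Bohr energies scale as Z², so for Z = 3: E_n = −122.4/n² eV.
E_8 = −122.4/64 = −1.913 eV and E_6 = −122.4/36 = −3.400 eV.
The photon energy is |E_8 − E_6| = 1.488 eV.

1.488 eV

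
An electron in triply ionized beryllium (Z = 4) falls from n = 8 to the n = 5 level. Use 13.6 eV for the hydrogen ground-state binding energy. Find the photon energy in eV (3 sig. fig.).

5.30 eV

The Bohr energies scale as Z², so for Z = 4: E_n = −217.6/n² eV.
E_8 = −217.6/64 = −3.400 eV and E_5 = −217.6/25 = −8.704 eV.
The photon energy is |E_8 − E_5| = 5.30 eV.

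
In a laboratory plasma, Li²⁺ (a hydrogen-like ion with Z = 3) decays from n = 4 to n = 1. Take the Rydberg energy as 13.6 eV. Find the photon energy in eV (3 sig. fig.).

The Bohr energies scale as Z², so for Z = 3: E_n = −122.4/n² eV.
E_4 = −122.4/16 = −7.650 eV and E_1 = −122.4/1 = −122.4 eV.
The photon energy is |E_4 − E_1| = 115 eV.

115 eV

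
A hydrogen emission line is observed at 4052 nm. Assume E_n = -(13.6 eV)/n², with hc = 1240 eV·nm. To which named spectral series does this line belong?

ΔE = 1240/4052 = 0.3060 eV.
This matches 13.6 × (1/4² − 1/5²), so n_f = 4: the Brackett series.

Brackett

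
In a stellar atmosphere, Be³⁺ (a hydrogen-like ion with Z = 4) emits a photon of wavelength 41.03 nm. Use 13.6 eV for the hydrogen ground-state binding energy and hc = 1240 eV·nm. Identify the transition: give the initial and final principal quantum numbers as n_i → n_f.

The photon energy is ΔE = hc/λ = 1240 / 41.03 = 30.22 eV.
With Z = 4, ΔE = 217.6 × (1/n_f² − 1/n_i²), so 1/n_f² − 1/n_i² = 0.1389.
Trying n_f = 2 gives 1/n_i² = 0.1111, i.e. n_i ≈ 3; this pair matches.

n_i = 3, n_f = 2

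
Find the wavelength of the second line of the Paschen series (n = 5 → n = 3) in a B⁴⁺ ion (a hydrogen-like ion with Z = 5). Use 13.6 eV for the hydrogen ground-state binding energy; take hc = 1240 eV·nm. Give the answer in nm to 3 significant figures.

51.3 nm

The Paschen series terminates on n_f = 3; the second line has n_i = 3+2 = 5.
ΔE = 340.0 × (1/3² − 1/5²) = 24.18 eV.
λ = 1240 / 24.18 = 51.3 nm.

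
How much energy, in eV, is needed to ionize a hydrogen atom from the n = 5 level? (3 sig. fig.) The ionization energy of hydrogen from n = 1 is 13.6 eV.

E_5 = −13.60/25 = −0.544 eV, so ionization (to E = 0) requires 0.544 eV.

0.544 eV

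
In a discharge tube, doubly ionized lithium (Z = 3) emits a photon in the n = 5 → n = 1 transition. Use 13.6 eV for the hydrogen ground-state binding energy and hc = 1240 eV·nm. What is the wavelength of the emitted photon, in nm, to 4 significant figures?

10.55 nm

For Z = 3 the level energies scale as Z², so the effective Rydberg energy is 13.6 × 9 = 122.4 eV.
ΔE = 122.4 × (1/1² − 1/5²) = 122.4 × 0.9600 = 117.5 eV.
λ = hc/ΔE = 1240 / 117.5 = 10.55 nm.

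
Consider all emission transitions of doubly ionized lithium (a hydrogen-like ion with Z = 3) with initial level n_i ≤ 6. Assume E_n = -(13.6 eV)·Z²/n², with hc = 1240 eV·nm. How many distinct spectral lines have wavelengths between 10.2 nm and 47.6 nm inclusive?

6

Enumerate all n_i → n_f pairs with 1 ≤ n_f < n_i ≤ 6 and compute λ = 1240 / [13.6·9·(1/n_f² − 1/n_i²)].
Lines falling in [10.2, 47.6] nm: 6→1 (10.42 nm), 5→1 (10.55 nm), 4→1 (10.81 nm), 3→1 (11.40 nm), 2→1 (13.51 nm), 6→2 (45.59 nm).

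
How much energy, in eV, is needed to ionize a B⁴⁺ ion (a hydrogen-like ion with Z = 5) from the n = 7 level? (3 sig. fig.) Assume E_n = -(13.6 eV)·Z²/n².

6.94 eV

E_n = −13.6 Z²/n² = −340.0/n² eV for Z = 5.
E_7 = −340.0/49 = −6.94 eV, so ionization (to E = 0) requires 6.94 eV.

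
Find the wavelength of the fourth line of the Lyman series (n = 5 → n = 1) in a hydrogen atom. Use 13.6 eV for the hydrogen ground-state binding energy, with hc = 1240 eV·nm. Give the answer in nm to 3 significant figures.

The Lyman series terminates on n_f = 1; the fourth line has n_i = 1+4 = 5.
ΔE = 13.60 × (1/1² − 1/5²) = 13.06 eV.
λ = 1240 / 13.06 = 95.0 nm.

95.0 nm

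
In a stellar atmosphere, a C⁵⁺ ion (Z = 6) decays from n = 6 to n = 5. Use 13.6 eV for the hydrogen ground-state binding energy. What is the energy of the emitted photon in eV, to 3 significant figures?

The Bohr energies scale as Z², so for Z = 6: E_n = −489.6/n² eV.
E_6 = −489.6/36 = −13.60 eV and E_5 = −489.6/25 = −19.58 eV.
The photon energy is |E_6 − E_5| = 5.98 eV.

5.98 eV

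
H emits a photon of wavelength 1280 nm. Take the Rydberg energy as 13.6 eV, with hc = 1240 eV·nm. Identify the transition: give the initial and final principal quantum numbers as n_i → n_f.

The photon energy is ΔE = hc/λ = 1240 / 1280 = 0.9688 eV.
With Z = 1, ΔE = 13.60 × (1/n_f² − 1/n_i²), so 1/n_f² − 1/n_i² = 0.07123.
Trying n_f = 3 gives 1/n_i² = 0.03988, i.e. n_i ≈ 5; this pair matches.

n_i = 5, n_f = 3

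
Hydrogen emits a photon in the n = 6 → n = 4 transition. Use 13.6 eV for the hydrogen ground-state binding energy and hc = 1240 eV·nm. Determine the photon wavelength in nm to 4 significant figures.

ΔE = 13.60 × (1/4² − 1/6²) = 13.60 × 0.03472 = 0.4722 eV.
λ = hc/ΔE = 1240 / 0.4722 = 2626 nm.

2626 nm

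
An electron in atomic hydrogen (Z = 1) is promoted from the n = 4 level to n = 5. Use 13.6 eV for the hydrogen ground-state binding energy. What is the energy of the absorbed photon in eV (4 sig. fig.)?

0.3060 eV

E_5 = −13.60/25 = −0.5440 eV and E_4 = −13.60/16 = −0.8500 eV.
The photon energy is |E_5 − E_4| = 0.3060 eV.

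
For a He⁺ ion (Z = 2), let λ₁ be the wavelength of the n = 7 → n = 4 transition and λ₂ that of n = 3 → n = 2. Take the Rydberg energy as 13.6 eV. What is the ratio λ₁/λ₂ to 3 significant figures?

λ ∝ 1/ΔE ∝ 1/(1/n_f² − 1/n_i²), and the Z² and hc factors cancel in the ratio.
λ₁/λ₂ = (1/2² − 1/3²)/(1/4² − 1/7²) = 0.1389/0.04209 = 3.30.

3.30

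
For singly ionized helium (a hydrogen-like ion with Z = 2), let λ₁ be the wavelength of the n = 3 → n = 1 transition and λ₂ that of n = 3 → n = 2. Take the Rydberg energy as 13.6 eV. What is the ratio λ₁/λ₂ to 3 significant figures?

0.156

λ ∝ 1/ΔE ∝ 1/(1/n_f² − 1/n_i²), and the Z² and hc factors cancel in the ratio.
λ₁/λ₂ = (1/2² − 1/3²)/(1/1² − 1/3²) = 0.1389/0.8889 = 0.156.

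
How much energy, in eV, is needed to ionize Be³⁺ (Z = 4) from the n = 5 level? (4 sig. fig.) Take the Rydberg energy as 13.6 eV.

8.704 eV

E_n = −13.6 Z²/n² = −217.6/n² eV for Z = 4.
E_5 = −217.6/25 = −8.704 eV, so ionization (to E = 0) requires 8.704 eV.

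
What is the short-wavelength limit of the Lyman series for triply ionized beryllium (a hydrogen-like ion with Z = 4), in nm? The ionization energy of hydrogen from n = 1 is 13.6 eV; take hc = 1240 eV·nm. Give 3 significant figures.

The Lyman series has lower level n_f = 1; the series limit corresponds to n_i → ∞.
ΔE_max = 13.6 × 16 / 1² = 217.6 eV.
λ_min = 1240 / 217.6 = 5.70 nm.

5.70 nm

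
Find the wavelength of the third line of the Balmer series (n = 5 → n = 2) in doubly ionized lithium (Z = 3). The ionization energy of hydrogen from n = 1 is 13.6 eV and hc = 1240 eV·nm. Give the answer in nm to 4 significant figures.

The Balmer series terminates on n_f = 2; the third line has n_i = 2+3 = 5.
ΔE = 122.4 × (1/2² − 1/5²) = 25.70 eV.
λ = 1240 / 25.70 = 48.24 nm.

48.24 nm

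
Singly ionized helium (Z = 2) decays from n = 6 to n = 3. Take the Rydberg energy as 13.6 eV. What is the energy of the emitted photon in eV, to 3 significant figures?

4.53 eV

The Bohr energies scale as Z², so for Z = 2: E_n = −54.40/n² eV.
E_6 = −54.40/36 = −1.511 eV and E_3 = −54.40/9 = −6.044 eV.
The photon energy is |E_6 − E_3| = 4.53 eV.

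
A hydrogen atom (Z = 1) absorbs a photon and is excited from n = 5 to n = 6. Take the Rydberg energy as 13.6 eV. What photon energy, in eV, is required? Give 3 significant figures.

E_6 = −13.60/36 = −0.3778 eV and E_5 = −13.60/25 = −0.5440 eV.
The photon energy is |E_6 − E_5| = 0.166 eV.

0.166 eV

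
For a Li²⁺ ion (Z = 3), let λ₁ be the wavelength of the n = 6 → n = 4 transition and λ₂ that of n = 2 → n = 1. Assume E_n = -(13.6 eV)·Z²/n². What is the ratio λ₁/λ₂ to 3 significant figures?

λ ∝ 1/ΔE ∝ 1/(1/n_f² − 1/n_i²), and the Z² and hc factors cancel in the ratio.
λ₁/λ₂ = (1/1² − 1/2²)/(1/4² − 1/6²) = 0.7500/0.03472 = 21.6.

21.6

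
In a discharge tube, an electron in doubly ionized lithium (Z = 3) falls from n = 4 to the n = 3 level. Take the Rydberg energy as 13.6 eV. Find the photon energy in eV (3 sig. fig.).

5.95 eV

The Bohr energies scale as Z², so for Z = 3: E_n = −122.4/n² eV.
E_4 = −122.4/16 = −7.650 eV and E_3 = −122.4/9 = −13.60 eV.
The photon energy is |E_4 − E_3| = 5.95 eV.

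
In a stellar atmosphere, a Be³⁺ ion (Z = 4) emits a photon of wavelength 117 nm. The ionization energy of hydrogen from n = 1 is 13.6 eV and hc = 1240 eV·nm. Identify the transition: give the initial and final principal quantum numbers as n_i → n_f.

The photon energy is ΔE = hc/λ = 1240 / 117 = 10.60 eV.
With Z = 4, ΔE = 217.6 × (1/n_f² − 1/n_i²), so 1/n_f² − 1/n_i² = 0.04871.
Trying n_f = 3 gives 1/n_i² = 0.06241, i.e. n_i ≈ 4; this pair matches.

n_i = 4, n_f = 3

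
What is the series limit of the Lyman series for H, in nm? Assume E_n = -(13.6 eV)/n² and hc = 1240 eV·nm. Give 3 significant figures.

The Lyman series has lower level n_f = 1; the series limit corresponds to n_i → ∞.
ΔE_max = 13.6 × 1 / 1² = 13.60 eV.
λ_min = 1240 / 13.60 = 91.2 nm.

91.2 nm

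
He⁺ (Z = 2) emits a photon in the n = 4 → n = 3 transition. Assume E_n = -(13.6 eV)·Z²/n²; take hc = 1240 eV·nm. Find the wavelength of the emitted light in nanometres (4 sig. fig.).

For Z = 2 the level energies scale as Z², so the effective Rydberg energy is 13.6 × 4 = 54.40 eV.
ΔE = 54.40 × (1/3² − 1/4²) = 54.40 × 0.04861 = 2.644 eV.
λ = hc/ΔE = 1240 / 2.644 = 468.9 nm.

468.9 nm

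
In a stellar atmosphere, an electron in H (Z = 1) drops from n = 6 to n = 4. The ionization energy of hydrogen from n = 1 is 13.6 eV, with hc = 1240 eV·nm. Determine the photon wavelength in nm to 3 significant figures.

ΔE = 13.60 × (1/4² − 1/6²) = 13.60 × 0.03472 = 0.4722 eV.
λ = hc/ΔE = 1240 / 0.4722 = 2630 nm.

2630 nm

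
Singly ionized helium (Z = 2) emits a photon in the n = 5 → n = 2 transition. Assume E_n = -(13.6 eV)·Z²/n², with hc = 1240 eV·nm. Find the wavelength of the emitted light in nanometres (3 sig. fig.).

109 nm

For Z = 2 the level energies scale as Z², so the effective Rydberg energy is 13.6 × 4 = 54.40 eV.
ΔE = 54.40 × (1/2² − 1/5²) = 54.40 × 0.2100 = 11.42 eV.
λ = hc/ΔE = 1240 / 11.42 = 109 nm.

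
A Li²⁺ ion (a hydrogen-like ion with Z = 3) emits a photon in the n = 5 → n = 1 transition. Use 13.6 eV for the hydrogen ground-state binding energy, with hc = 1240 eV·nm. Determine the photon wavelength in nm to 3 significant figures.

10.6 nm

For Z = 3 the level energies scale as Z², so the effective Rydberg energy is 13.6 × 9 = 122.4 eV.
ΔE = 122.4 × (1/1² − 1/5²) = 122.4 × 0.9600 = 117.5 eV.
λ = hc/ΔE = 1240 / 117.5 = 10.6 nm.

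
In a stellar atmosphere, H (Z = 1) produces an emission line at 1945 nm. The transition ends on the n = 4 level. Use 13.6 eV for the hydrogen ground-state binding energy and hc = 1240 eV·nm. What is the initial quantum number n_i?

The photon energy is ΔE = hc/λ = 1240 / 1945 = 0.6375 eV.
With Z = 1, ΔE = 13.60 × (1/n_f² − 1/n_i²), so 1/n_f² − 1/n_i² = 0.04688.
With n_f = 4: 1/n_i² = 1/16 − 0.04688 = 0.01562, so n_i ≈ 8.00.

n_i = 8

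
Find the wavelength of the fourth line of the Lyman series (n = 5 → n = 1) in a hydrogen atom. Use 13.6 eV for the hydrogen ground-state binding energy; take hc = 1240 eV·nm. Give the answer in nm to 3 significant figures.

95.0 nm

The Lyman series terminates on n_f = 1; the fourth line has n_i = 1+4 = 5.
ΔE = 13.60 × (1/1² − 1/5²) = 13.06 eV.
λ = 1240 / 13.06 = 95.0 nm.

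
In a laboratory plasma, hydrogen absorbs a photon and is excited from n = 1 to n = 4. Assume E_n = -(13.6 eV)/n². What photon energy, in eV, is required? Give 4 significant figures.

12.75 eV

E_4 = −13.60/16 = −0.8500 eV and E_1 = −13.60/1 = −13.60 eV.
The photon energy is |E_4 − E_1| = 12.75 eV.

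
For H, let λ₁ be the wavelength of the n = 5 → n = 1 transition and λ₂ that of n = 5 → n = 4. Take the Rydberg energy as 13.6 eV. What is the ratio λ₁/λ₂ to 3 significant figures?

0.0234

λ ∝ 1/ΔE ∝ 1/(1/n_f² − 1/n_i²), and the Z² and hc factors cancel in the ratio.
λ₁/λ₂ = (1/4² − 1/5²)/(1/1² − 1/5²) = 0.02250/0.9600 = 0.0234.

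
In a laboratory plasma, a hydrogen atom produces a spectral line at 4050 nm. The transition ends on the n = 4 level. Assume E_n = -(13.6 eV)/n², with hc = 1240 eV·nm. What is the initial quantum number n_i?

The photon energy is ΔE = hc/λ = 1240 / 4050 = 0.3062 eV.
With Z = 1, ΔE = 13.60 × (1/n_f² − 1/n_i²), so 1/n_f² − 1/n_i² = 0.02251.
With n_f = 4: 1/n_i² = 1/16 − 0.02251 = 0.03999, so n_i ≈ 5.00.

n_i = 5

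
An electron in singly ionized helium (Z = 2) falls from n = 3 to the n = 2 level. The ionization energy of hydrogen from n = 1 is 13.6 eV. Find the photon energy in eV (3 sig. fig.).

The Bohr energies scale as Z², so for Z = 2: E_n = −54.40/n² eV.
E_3 = −54.40/9 = −6.044 eV and E_2 = −54.40/4 = −13.60 eV.
The photon energy is |E_3 − E_2| = 7.56 eV.

7.56 eV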